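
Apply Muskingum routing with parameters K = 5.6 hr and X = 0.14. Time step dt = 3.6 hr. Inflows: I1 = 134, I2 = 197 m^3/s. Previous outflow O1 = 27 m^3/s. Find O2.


Muskingum coefficients:
denom = 2*K*(1-X) + dt = 2*5.6*(1-0.14) + 3.6 = 13.232.
C0 = (dt - 2*K*X)/denom = (3.6 - 2*5.6*0.14)/13.232 = 0.1536.
C1 = (dt + 2*K*X)/denom = (3.6 + 2*5.6*0.14)/13.232 = 0.3906.
C2 = (2*K*(1-X) - dt)/denom = 0.4559.
O2 = C0*I2 + C1*I1 + C2*O1
   = 0.1536*197 + 0.3906*134 + 0.4559*27
   = 94.9 m^3/s.

94.9


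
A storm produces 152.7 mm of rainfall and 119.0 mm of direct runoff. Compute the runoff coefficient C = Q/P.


The runoff coefficient C = runoff depth / rainfall depth.
C = 119.0 / 152.7
  = 0.7793.

0.7793


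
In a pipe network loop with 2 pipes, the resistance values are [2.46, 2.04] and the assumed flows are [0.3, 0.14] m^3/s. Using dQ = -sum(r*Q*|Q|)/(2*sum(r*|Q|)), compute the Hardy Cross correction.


Numerator terms (r*Q*|Q|): 2.46*0.3*|0.3| = 0.2214; 2.04*0.14*|0.14| = 0.04.
Sum of numerator = 0.2614.
Denominator terms (r*|Q|): 2.46*|0.3| = 0.738; 2.04*|0.14| = 0.2856.
2 * sum of denominator = 2 * 1.0236 = 2.0472.
dQ = -0.2614 / 2.0472 = -0.1277 m^3/s.

-0.1277


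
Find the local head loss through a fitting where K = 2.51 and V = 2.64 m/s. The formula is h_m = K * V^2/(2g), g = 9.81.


Minor loss formula: h_m = K * V^2/(2g).
V^2 = 2.64^2 = 6.9696.
V^2/(2g) = 6.9696 / 19.62 = 0.3552 m.
h_m = 2.51 * 0.3552 = 0.8916 m.

0.8916


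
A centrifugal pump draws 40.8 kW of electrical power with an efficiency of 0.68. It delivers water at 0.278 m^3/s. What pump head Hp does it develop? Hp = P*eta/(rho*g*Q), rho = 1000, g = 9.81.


Pump head formula: Hp = P * eta / (rho * g * Q).
Numerator: P * eta = 40.8 * 1000 * 0.68 = 27744.0 W.
Denominator: rho * g * Q = 1000 * 9.81 * 0.278 = 2727.18.
Hp = 27744.0 / 2727.18 = 10.17 m.

10.17


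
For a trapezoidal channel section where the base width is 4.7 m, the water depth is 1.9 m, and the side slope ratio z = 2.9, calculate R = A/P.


For a trapezoidal section with side slope z:
A = (b + z*y)*y = (4.7 + 2.9*1.9)*1.9 = 19.399 m^2.
P = b + 2*y*sqrt(1 + z^2) = 4.7 + 2*1.9*sqrt(1 + 2.9^2) = 16.357 m.
R = A/P = 19.399 / 16.357 = 1.186 m.

1.186


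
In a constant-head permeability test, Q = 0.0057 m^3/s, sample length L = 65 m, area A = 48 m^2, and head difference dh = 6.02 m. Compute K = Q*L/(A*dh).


From K = Q*L / (A*dh):
Numerator: Q*L = 0.0057 * 65 = 0.3705.
Denominator: A*dh = 48 * 6.02 = 288.96.
K = 0.3705 / 288.96 = 0.001282 m/s.

0.001282


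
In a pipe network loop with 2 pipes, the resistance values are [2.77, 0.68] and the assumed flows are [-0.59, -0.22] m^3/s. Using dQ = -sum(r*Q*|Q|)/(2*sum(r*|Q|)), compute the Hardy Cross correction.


Numerator terms (r*Q*|Q|): 2.77*-0.59*|-0.59| = -0.9642; 0.68*-0.22*|-0.22| = -0.0329.
Sum of numerator = -0.9971.
Denominator terms (r*|Q|): 2.77*|-0.59| = 1.6343; 0.68*|-0.22| = 0.1496.
2 * sum of denominator = 2 * 1.7839 = 3.5678.
dQ = --0.9971 / 3.5678 = 0.2795 m^3/s.

0.2795


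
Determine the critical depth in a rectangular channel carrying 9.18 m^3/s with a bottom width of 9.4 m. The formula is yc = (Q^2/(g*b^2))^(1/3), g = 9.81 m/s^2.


Using yc = (Q^2 / (g * b^2))^(1/3):
Q^2 = 9.18^2 = 84.27.
g * b^2 = 9.81 * 9.4^2 = 9.81 * 88.36 = 866.81.
Q^2 / (g*b^2) = 84.27 / 866.81 = 0.0972.
yc = 0.0972^(1/3) = 0.4598 m.

0.4598


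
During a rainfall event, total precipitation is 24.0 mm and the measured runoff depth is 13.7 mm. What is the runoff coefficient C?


The runoff coefficient C = runoff depth / rainfall depth.
C = 13.7 / 24.0
  = 0.5708.

0.5708


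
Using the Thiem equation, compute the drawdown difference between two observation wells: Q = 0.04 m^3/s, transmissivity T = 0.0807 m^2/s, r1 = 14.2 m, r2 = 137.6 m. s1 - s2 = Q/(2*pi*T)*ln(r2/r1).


Thiem equation: s1 - s2 = Q/(2*pi*T) * ln(r2/r1).
ln(r2/r1) = ln(137.6/14.2) = 2.2711.
Q/(2*pi*T) = 0.04 / (2*pi*0.0807) = 0.04 / 0.5071 = 0.0789.
s1 - s2 = 0.0789 * 2.2711 = 0.1792 m.

0.1792


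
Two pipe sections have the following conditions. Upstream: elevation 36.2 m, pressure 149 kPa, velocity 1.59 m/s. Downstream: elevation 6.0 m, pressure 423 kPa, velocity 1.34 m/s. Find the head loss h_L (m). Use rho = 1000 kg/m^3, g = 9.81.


Total head at each section: H = z + p/(rho*g) + V^2/(2g).
H1 = 36.2 + 149*1000/(1000*9.81) + 1.59^2/(2*9.81)
   = 36.2 + 15.189 + 0.1289
   = 51.517 m.
H2 = 6.0 + 423*1000/(1000*9.81) + 1.34^2/(2*9.81)
   = 6.0 + 43.119 + 0.0915
   = 49.211 m.
h_L = H1 - H2 = 51.517 - 49.211 = 2.307 m.

2.307


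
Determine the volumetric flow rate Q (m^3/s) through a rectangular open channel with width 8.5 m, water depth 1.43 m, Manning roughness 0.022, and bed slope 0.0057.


For a rectangular channel, the cross-sectional area A = b * y = 8.5 * 1.43 = 12.15 m^2.
The wetted perimeter P = b + 2y = 8.5 + 2*1.43 = 11.36 m.
Hydraulic radius R = A/P = 12.15/11.36 = 1.07 m.
Velocity V = (1/n)*R^(2/3)*S^(1/2) = (1/0.022)*1.07^(2/3)*0.0057^(1/2) = 3.59 m/s.
Discharge Q = A * V = 12.15 * 3.59 = 43.637 m^3/s.

43.637


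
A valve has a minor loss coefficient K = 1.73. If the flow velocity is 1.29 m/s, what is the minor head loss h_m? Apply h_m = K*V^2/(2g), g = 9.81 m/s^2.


Minor loss formula: h_m = K * V^2/(2g).
V^2 = 1.29^2 = 1.6641.
V^2/(2g) = 1.6641 / 19.62 = 0.0848 m.
h_m = 1.73 * 0.0848 = 0.1467 m.

0.1467


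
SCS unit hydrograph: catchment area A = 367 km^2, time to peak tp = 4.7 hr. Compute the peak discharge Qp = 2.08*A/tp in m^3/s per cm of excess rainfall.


SCS formula: Qp = 2.08 * A / tp.
Qp = 2.08 * 367 / 4.7
   = 763.36 / 4.7
   = 162.42 m^3/s per cm.

162.42


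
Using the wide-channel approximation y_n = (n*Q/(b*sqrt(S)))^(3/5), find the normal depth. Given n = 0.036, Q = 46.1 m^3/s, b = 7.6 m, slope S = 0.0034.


We use the wide-channel approximation y_n = (n*Q/(b*sqrt(S)))^(3/5).
sqrt(S) = sqrt(0.0034) = 0.05831.
Numerator: n*Q = 0.036 * 46.1 = 1.6596.
Denominator: b*sqrt(S) = 7.6 * 0.05831 = 0.443156.
arg = 3.745.
y_n = 3.745^(3/5) = 2.2084 m.

2.2084


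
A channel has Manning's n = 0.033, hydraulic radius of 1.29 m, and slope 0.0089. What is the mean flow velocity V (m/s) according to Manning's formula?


Manning's equation gives V = (1/n) * R^(2/3) * S^(1/2).
First, compute R^(2/3) = 1.29^(2/3) = 1.185.
Next, S^(1/2) = 0.0089^(1/2) = 0.09434.
Then 1/n = 1/0.033 = 30.3.
V = 30.3 * 1.185 * 0.09434 = 3.3877 m/s.

3.3877


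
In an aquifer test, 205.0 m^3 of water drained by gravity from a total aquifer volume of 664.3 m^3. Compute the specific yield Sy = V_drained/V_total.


Specific yield Sy = Volume drained / Total volume.
Sy = 205.0 / 664.3
   = 0.3086.

0.3086


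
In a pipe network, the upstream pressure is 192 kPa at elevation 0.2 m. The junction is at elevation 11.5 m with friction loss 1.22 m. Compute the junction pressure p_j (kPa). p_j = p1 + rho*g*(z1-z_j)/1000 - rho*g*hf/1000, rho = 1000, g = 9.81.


Junction pressure: p_j = p1 + rho*g*(z1 - z_j)/1000 - rho*g*hf/1000.
Elevation term = 1000*9.81*(0.2 - 11.5)/1000 = -110.853 kPa.
Friction term = 1000*9.81*1.22/1000 = 11.968 kPa.
p_j = 192 + -110.853 - 11.968 = 69.18 kPa.

69.18


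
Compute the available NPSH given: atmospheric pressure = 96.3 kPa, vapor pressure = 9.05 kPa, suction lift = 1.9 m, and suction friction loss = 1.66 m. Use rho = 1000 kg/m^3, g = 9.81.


NPSHa = p_atm/(rho*g) - z_s - hf_s - p_vap/(rho*g).
p_atm/(rho*g) = 96.3*1000 / (1000*9.81) = 9.817 m.
p_vap/(rho*g) = 9.05*1000 / (1000*9.81) = 0.923 m.
NPSHa = 9.817 - 1.9 - 1.66 - 0.923
      = 5.33 m.

5.33


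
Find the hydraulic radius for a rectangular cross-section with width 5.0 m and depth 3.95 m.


For a rectangular section:
Flow area A = b * y = 5.0 * 3.95 = 19.75 m^2.
Wetted perimeter P = b + 2y = 5.0 + 2*3.95 = 12.9 m.
Hydraulic radius R = A/P = 19.75 / 12.9 = 1.531 m.

1.531


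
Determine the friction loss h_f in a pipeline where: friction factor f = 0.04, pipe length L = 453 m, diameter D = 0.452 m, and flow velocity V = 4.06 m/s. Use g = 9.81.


Darcy-Weisbach equation: h_f = f * (L/D) * V^2/(2g).
f * L/D = 0.04 * 453/0.452 = 40.0885.
V^2/(2g) = 4.06^2 / (2*9.81) = 16.4836 / 19.62 = 0.8401 m.
h_f = 40.0885 * 0.8401 = 33.68 m.

33.68


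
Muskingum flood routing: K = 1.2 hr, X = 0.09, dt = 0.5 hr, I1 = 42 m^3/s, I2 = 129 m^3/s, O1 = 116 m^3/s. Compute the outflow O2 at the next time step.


Muskingum coefficients:
denom = 2*K*(1-X) + dt = 2*1.2*(1-0.09) + 0.5 = 2.684.
C0 = (dt - 2*K*X)/denom = (0.5 - 2*1.2*0.09)/2.684 = 0.1058.
C1 = (dt + 2*K*X)/denom = (0.5 + 2*1.2*0.09)/2.684 = 0.2668.
C2 = (2*K*(1-X) - dt)/denom = 0.6274.
O2 = C0*I2 + C1*I1 + C2*O1
   = 0.1058*129 + 0.2668*42 + 0.6274*116
   = 97.63 m^3/s.

97.63


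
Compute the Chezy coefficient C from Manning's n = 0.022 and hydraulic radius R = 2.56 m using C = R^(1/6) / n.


The Chezy coefficient relates to Manning's n through C = R^(1/6) / n.
R^(1/6) = 2.56^(1/6) = 1.169607.
C = 1.169607 / 0.022 = 53.16 m^(1/2)/s.

53.16


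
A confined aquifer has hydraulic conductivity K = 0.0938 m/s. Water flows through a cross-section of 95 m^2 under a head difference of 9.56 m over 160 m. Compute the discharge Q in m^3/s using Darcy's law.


Darcy's law: Q = K * A * i, where i = dh/L.
Hydraulic gradient i = 9.56 / 160 = 0.05975.
Q = 0.0938 * 95 * 0.05975
  = 0.5324 m^3/s.

0.5324


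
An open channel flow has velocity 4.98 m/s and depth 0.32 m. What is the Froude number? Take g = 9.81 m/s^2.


The Froude number is defined as Fr = V / sqrt(g*y).
g*y = 9.81 * 0.32 = 3.1392.
sqrt(g*y) = sqrt(3.1392) = 1.7718.
Fr = 4.98 / 1.7718 = 2.8107.

2.8107


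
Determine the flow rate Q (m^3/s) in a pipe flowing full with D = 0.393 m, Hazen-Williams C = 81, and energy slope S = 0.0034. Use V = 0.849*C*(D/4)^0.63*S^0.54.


For a full circular pipe, R = D/4 = 0.393/4 = 0.0983 m.
V = 0.849 * 81 * 0.0983^0.63 * 0.0034^0.54
  = 0.849 * 81 * 0.23183 * 0.046451
  = 0.7406 m/s.
Pipe area A = pi*D^2/4 = pi*0.393^2/4 = 0.1213 m^2.
Q = A * V = 0.1213 * 0.7406 = 0.0898 m^3/s.

0.0898


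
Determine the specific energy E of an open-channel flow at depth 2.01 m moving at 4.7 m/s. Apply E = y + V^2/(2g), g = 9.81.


Specific energy E = y + V^2/(2g).
Velocity head = V^2/(2g) = 4.7^2 / (2*9.81) = 22.09 / 19.62 = 1.1259 m.
E = 2.01 + 1.1259 = 3.1359 m.

3.1359


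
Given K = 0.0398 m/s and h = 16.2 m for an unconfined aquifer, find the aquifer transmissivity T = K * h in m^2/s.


Transmissivity is defined as T = K * h.
T = 0.0398 * 16.2
  = 0.6448 m^2/s.

0.6448


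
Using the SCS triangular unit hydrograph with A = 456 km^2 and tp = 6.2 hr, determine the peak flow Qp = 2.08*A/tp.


SCS formula: Qp = 2.08 * A / tp.
Qp = 2.08 * 456 / 6.2
   = 948.48 / 6.2
   = 152.98 m^3/s per cm.

152.98


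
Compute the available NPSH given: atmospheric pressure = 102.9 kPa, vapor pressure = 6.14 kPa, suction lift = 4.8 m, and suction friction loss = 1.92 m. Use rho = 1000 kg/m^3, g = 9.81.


NPSHa = p_atm/(rho*g) - z_s - hf_s - p_vap/(rho*g).
p_atm/(rho*g) = 102.9*1000 / (1000*9.81) = 10.489 m.
p_vap/(rho*g) = 6.14*1000 / (1000*9.81) = 0.626 m.
NPSHa = 10.489 - 4.8 - 1.92 - 0.626
      = 3.14 m.

3.14


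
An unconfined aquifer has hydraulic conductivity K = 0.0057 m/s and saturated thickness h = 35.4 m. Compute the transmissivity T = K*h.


Transmissivity is defined as T = K * h.
T = 0.0057 * 35.4
  = 0.2018 m^2/s.

0.2018


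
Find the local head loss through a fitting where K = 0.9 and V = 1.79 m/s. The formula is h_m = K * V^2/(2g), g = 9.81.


Minor loss formula: h_m = K * V^2/(2g).
V^2 = 1.79^2 = 3.2041.
V^2/(2g) = 3.2041 / 19.62 = 0.1633 m.
h_m = 0.9 * 0.1633 = 0.147 m.

0.147


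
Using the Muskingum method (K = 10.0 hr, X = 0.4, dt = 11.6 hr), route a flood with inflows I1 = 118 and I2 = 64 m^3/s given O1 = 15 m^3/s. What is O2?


Muskingum coefficients:
denom = 2*K*(1-X) + dt = 2*10.0*(1-0.4) + 11.6 = 23.6.
C0 = (dt - 2*K*X)/denom = (11.6 - 2*10.0*0.4)/23.6 = 0.1525.
C1 = (dt + 2*K*X)/denom = (11.6 + 2*10.0*0.4)/23.6 = 0.8305.
C2 = (2*K*(1-X) - dt)/denom = 0.0169.
O2 = C0*I2 + C1*I1 + C2*O1
   = 0.1525*64 + 0.8305*118 + 0.0169*15
   = 108.02 m^3/s.

108.02


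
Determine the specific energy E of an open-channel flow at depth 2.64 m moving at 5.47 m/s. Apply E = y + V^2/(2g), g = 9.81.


Specific energy E = y + V^2/(2g).
Velocity head = V^2/(2g) = 5.47^2 / (2*9.81) = 29.9209 / 19.62 = 1.525 m.
E = 2.64 + 1.525 = 4.165 m.

4.165


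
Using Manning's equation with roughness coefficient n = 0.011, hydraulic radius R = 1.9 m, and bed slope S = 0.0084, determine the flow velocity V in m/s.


Manning's equation gives V = (1/n) * R^(2/3) * S^(1/2).
First, compute R^(2/3) = 1.9^(2/3) = 1.534.
Next, S^(1/2) = 0.0084^(1/2) = 0.091652.
Then 1/n = 1/0.011 = 90.91.
V = 90.91 * 1.534 * 0.091652 = 12.7815 m/s.

12.7815


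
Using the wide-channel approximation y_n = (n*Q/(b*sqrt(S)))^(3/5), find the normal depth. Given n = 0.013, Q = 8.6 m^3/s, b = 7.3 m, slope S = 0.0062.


We use the wide-channel approximation y_n = (n*Q/(b*sqrt(S)))^(3/5).
sqrt(S) = sqrt(0.0062) = 0.07874.
Numerator: n*Q = 0.013 * 8.6 = 0.1118.
Denominator: b*sqrt(S) = 7.3 * 0.07874 = 0.574802.
arg = 0.1945.
y_n = 0.1945^(3/5) = 0.3744 m.

0.3744


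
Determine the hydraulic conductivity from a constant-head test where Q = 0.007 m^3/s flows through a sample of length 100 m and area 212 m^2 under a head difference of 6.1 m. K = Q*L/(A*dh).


From K = Q*L / (A*dh):
Numerator: Q*L = 0.007 * 100 = 0.7.
Denominator: A*dh = 212 * 6.1 = 1293.2.
K = 0.7 / 1293.2 = 0.000541 m/s.

0.000541


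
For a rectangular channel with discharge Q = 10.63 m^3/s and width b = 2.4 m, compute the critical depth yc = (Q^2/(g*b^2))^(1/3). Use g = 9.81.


Using yc = (Q^2 / (g * b^2))^(1/3):
Q^2 = 10.63^2 = 113.0.
g * b^2 = 9.81 * 2.4^2 = 9.81 * 5.76 = 56.51.
Q^2 / (g*b^2) = 113.0 / 56.51 = 1.9996.
yc = 1.9996^(1/3) = 1.2599 m.

1.2599


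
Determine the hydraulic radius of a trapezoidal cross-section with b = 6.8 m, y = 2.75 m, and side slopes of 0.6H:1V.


For a trapezoidal section with side slope z:
A = (b + z*y)*y = (6.8 + 0.6*2.75)*2.75 = 23.237 m^2.
P = b + 2*y*sqrt(1 + z^2) = 6.8 + 2*2.75*sqrt(1 + 0.6^2) = 13.214 m.
R = A/P = 23.237 / 13.214 = 1.7585 m.

1.7585


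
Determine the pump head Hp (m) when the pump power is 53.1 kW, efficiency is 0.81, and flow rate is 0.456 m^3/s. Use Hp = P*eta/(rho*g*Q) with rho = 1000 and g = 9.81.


Pump head formula: Hp = P * eta / (rho * g * Q).
Numerator: P * eta = 53.1 * 1000 * 0.81 = 43011.0 W.
Denominator: rho * g * Q = 1000 * 9.81 * 0.456 = 4473.36.
Hp = 43011.0 / 4473.36 = 9.61 m.

9.61


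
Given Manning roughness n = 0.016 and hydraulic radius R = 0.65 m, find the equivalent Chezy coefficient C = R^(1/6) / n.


The Chezy coefficient relates to Manning's n through C = R^(1/6) / n.
R^(1/6) = 0.65^(1/6) = 0.93072.
C = 0.93072 / 0.016 = 58.17 m^(1/2)/s.

58.17


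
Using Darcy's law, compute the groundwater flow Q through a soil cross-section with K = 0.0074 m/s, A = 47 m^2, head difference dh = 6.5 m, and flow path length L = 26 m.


Darcy's law: Q = K * A * i, where i = dh/L.
Hydraulic gradient i = 6.5 / 26 = 0.25.
Q = 0.0074 * 47 * 0.25
  = 0.0869 m^3/s.

0.0869


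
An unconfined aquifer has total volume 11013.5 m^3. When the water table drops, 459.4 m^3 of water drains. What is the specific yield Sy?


Specific yield Sy = Volume drained / Total volume.
Sy = 459.4 / 11013.5
   = 0.0417.

0.0417


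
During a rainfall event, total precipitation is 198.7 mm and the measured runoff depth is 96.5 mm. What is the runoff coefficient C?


The runoff coefficient C = runoff depth / rainfall depth.
C = 96.5 / 198.7
  = 0.4857.

0.4857


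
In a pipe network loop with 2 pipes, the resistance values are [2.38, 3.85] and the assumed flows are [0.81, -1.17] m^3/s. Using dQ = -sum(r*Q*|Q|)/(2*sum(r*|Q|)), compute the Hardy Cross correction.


Numerator terms (r*Q*|Q|): 2.38*0.81*|0.81| = 1.5615; 3.85*-1.17*|-1.17| = -5.2703.
Sum of numerator = -3.7087.
Denominator terms (r*|Q|): 2.38*|0.81| = 1.9278; 3.85*|-1.17| = 4.5045.
2 * sum of denominator = 2 * 6.4323 = 12.8646.
dQ = --3.7087 / 12.8646 = 0.2883 m^3/s.

0.2883


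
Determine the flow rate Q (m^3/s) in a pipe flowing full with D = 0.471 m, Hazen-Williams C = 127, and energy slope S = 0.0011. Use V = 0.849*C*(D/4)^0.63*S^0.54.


For a full circular pipe, R = D/4 = 0.471/4 = 0.1177 m.
V = 0.849 * 127 * 0.1177^0.63 * 0.0011^0.54
  = 0.849 * 127 * 0.25984 * 0.025255
  = 0.7076 m/s.
Pipe area A = pi*D^2/4 = pi*0.471^2/4 = 0.1742 m^2.
Q = A * V = 0.1742 * 0.7076 = 0.1233 m^3/s.

0.1233


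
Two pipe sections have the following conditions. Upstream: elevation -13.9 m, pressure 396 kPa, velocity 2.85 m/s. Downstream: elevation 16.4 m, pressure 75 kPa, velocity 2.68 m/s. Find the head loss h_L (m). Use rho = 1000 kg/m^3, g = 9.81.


Total head at each section: H = z + p/(rho*g) + V^2/(2g).
H1 = -13.9 + 396*1000/(1000*9.81) + 2.85^2/(2*9.81)
   = -13.9 + 40.367 + 0.414
   = 26.881 m.
H2 = 16.4 + 75*1000/(1000*9.81) + 2.68^2/(2*9.81)
   = 16.4 + 7.645 + 0.3661
   = 24.411 m.
h_L = H1 - H2 = 26.881 - 24.411 = 2.47 m.

2.47


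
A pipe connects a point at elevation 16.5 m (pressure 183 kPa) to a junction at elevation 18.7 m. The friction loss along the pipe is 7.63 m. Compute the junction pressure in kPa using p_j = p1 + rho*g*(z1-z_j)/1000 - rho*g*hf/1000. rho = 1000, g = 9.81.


Junction pressure: p_j = p1 + rho*g*(z1 - z_j)/1000 - rho*g*hf/1000.
Elevation term = 1000*9.81*(16.5 - 18.7)/1000 = -21.582 kPa.
Friction term = 1000*9.81*7.63/1000 = 74.85 kPa.
p_j = 183 + -21.582 - 74.85 = 86.57 kPa.

86.57


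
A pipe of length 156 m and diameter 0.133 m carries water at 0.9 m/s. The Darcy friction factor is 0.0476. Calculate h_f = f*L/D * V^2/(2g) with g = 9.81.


Darcy-Weisbach equation: h_f = f * (L/D) * V^2/(2g).
f * L/D = 0.0476 * 156/0.133 = 55.8316.
V^2/(2g) = 0.9^2 / (2*9.81) = 0.81 / 19.62 = 0.0413 m.
h_f = 55.8316 * 0.0413 = 2.305 m.

2.305


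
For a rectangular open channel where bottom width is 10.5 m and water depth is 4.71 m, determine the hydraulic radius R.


For a rectangular section:
Flow area A = b * y = 10.5 * 4.71 = 49.45 m^2.
Wetted perimeter P = b + 2y = 10.5 + 2*4.71 = 19.92 m.
Hydraulic radius R = A/P = 49.45 / 19.92 = 2.4827 m.

2.4827


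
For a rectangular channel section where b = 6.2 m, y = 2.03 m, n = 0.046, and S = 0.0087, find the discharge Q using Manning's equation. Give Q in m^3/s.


For a rectangular channel, the cross-sectional area A = b * y = 6.2 * 2.03 = 12.59 m^2.
The wetted perimeter P = b + 2y = 6.2 + 2*2.03 = 10.26 m.
Hydraulic radius R = A/P = 12.59/10.26 = 1.2267 m.
Velocity V = (1/n)*R^(2/3)*S^(1/2) = (1/0.046)*1.2267^(2/3)*0.0087^(1/2) = 2.3236 m/s.
Discharge Q = A * V = 12.59 * 2.3236 = 29.245 m^3/s.

29.245


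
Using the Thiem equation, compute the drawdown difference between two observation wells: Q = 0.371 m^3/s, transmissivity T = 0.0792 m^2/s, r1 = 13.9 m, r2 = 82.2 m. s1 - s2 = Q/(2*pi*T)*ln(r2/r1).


Thiem equation: s1 - s2 = Q/(2*pi*T) * ln(r2/r1).
ln(r2/r1) = ln(82.2/13.9) = 1.7773.
Q/(2*pi*T) = 0.371 / (2*pi*0.0792) = 0.371 / 0.4976 = 0.7455.
s1 - s2 = 0.7455 * 1.7773 = 1.325 m.

1.325


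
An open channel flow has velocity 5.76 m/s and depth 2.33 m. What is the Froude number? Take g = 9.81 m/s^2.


The Froude number is defined as Fr = V / sqrt(g*y).
g*y = 9.81 * 2.33 = 22.8573.
sqrt(g*y) = sqrt(22.8573) = 4.7809.
Fr = 5.76 / 4.7809 = 1.2048.

1.2048


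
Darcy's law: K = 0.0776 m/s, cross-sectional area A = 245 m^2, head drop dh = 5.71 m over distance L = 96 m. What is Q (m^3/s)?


Darcy's law: Q = K * A * i, where i = dh/L.
Hydraulic gradient i = 5.71 / 96 = 0.059479.
Q = 0.0776 * 245 * 0.059479
  = 1.1308 m^3/s.

1.1308


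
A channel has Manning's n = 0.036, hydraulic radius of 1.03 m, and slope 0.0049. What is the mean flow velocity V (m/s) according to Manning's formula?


Manning's equation gives V = (1/n) * R^(2/3) * S^(1/2).
First, compute R^(2/3) = 1.03^(2/3) = 1.0199.
Next, S^(1/2) = 0.0049^(1/2) = 0.07.
Then 1/n = 1/0.036 = 27.78.
V = 27.78 * 1.0199 * 0.07 = 1.9831 m/s.

1.9831


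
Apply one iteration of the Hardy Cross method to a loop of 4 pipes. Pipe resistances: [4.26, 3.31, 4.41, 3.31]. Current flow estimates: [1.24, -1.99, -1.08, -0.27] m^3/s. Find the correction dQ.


Numerator terms (r*Q*|Q|): 4.26*1.24*|1.24| = 6.5502; 3.31*-1.99*|-1.99| = -13.1079; 4.41*-1.08*|-1.08| = -5.1438; 3.31*-0.27*|-0.27| = -0.2413.
Sum of numerator = -11.9429.
Denominator terms (r*|Q|): 4.26*|1.24| = 5.2824; 3.31*|-1.99| = 6.5869; 4.41*|-1.08| = 4.7628; 3.31*|-0.27| = 0.8937.
2 * sum of denominator = 2 * 17.5258 = 35.0516.
dQ = --11.9429 / 35.0516 = 0.3407 m^3/s.

0.3407


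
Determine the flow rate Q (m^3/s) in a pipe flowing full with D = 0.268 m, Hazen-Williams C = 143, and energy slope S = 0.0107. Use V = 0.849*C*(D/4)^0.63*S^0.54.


For a full circular pipe, R = D/4 = 0.268/4 = 0.067 m.
V = 0.849 * 143 * 0.067^0.63 * 0.0107^0.54
  = 0.849 * 143 * 0.182149 * 0.086271
  = 1.9078 m/s.
Pipe area A = pi*D^2/4 = pi*0.268^2/4 = 0.0564 m^2.
Q = A * V = 0.0564 * 1.9078 = 0.1076 m^3/s.

0.1076


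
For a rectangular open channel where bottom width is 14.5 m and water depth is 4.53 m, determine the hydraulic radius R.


For a rectangular section:
Flow area A = b * y = 14.5 * 4.53 = 65.69 m^2.
Wetted perimeter P = b + 2y = 14.5 + 2*4.53 = 23.56 m.
Hydraulic radius R = A/P = 65.69 / 23.56 = 2.788 m.

2.788


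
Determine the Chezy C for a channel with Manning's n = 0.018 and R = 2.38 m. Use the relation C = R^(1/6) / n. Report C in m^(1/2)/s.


The Chezy coefficient relates to Manning's n through C = R^(1/6) / n.
R^(1/6) = 2.38^(1/6) = 1.155481.
C = 1.155481 / 0.018 = 64.19 m^(1/2)/s.

64.19


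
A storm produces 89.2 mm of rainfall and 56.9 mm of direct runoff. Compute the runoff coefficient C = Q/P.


The runoff coefficient C = runoff depth / rainfall depth.
C = 56.9 / 89.2
  = 0.6379.

0.6379


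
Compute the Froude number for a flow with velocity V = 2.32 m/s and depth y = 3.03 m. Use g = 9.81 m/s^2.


The Froude number is defined as Fr = V / sqrt(g*y).
g*y = 9.81 * 3.03 = 29.7243.
sqrt(g*y) = sqrt(29.7243) = 5.452.
Fr = 2.32 / 5.452 = 0.4255.

0.4255


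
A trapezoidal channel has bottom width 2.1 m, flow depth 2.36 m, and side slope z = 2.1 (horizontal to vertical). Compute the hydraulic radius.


For a trapezoidal section with side slope z:
A = (b + z*y)*y = (2.1 + 2.1*2.36)*2.36 = 16.652 m^2.
P = b + 2*y*sqrt(1 + z^2) = 2.1 + 2*2.36*sqrt(1 + 2.1^2) = 13.078 m.
R = A/P = 16.652 / 13.078 = 1.2733 m.

1.2733


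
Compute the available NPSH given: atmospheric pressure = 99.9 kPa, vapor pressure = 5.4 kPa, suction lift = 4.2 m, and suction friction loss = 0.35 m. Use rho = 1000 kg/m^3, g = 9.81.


NPSHa = p_atm/(rho*g) - z_s - hf_s - p_vap/(rho*g).
p_atm/(rho*g) = 99.9*1000 / (1000*9.81) = 10.183 m.
p_vap/(rho*g) = 5.4*1000 / (1000*9.81) = 0.55 m.
NPSHa = 10.183 - 4.2 - 0.35 - 0.55
      = 5.08 m.

5.08


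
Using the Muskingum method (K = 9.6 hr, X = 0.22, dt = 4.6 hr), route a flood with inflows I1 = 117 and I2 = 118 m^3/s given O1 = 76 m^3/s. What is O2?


Muskingum coefficients:
denom = 2*K*(1-X) + dt = 2*9.6*(1-0.22) + 4.6 = 19.576.
C0 = (dt - 2*K*X)/denom = (4.6 - 2*9.6*0.22)/19.576 = 0.0192.
C1 = (dt + 2*K*X)/denom = (4.6 + 2*9.6*0.22)/19.576 = 0.4508.
C2 = (2*K*(1-X) - dt)/denom = 0.53.
O2 = C0*I2 + C1*I1 + C2*O1
   = 0.0192*118 + 0.4508*117 + 0.53*76
   = 95.29 m^3/s.

95.29


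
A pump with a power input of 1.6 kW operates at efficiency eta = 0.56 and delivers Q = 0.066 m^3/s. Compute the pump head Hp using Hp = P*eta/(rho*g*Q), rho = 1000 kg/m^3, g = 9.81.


Pump head formula: Hp = P * eta / (rho * g * Q).
Numerator: P * eta = 1.6 * 1000 * 0.56 = 896.0 W.
Denominator: rho * g * Q = 1000 * 9.81 * 0.066 = 647.46.
Hp = 896.0 / 647.46 = 1.38 m.

1.38


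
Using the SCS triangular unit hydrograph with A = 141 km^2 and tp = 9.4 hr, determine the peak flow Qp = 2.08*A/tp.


SCS formula: Qp = 2.08 * A / tp.
Qp = 2.08 * 141 / 9.4
   = 293.28 / 9.4
   = 31.2 m^3/s per cm.

31.2


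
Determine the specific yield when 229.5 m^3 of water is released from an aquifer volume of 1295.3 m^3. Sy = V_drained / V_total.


Specific yield Sy = Volume drained / Total volume.
Sy = 229.5 / 1295.3
   = 0.1772.

0.1772


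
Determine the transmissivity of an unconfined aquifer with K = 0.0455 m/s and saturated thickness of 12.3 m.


Transmissivity is defined as T = K * h.
T = 0.0455 * 12.3
  = 0.5596 m^2/s.

0.5596


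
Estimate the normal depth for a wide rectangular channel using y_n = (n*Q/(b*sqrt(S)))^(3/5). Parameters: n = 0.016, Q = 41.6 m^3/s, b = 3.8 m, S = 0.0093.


We use the wide-channel approximation y_n = (n*Q/(b*sqrt(S)))^(3/5).
sqrt(S) = sqrt(0.0093) = 0.096437.
Numerator: n*Q = 0.016 * 41.6 = 0.6656.
Denominator: b*sqrt(S) = 3.8 * 0.096437 = 0.366461.
arg = 1.8163.
y_n = 1.8163^(3/5) = 1.4306 m.

1.4306


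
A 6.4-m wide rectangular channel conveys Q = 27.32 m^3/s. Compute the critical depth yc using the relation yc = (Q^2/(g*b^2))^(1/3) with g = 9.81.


Using yc = (Q^2 / (g * b^2))^(1/3):
Q^2 = 27.32^2 = 746.38.
g * b^2 = 9.81 * 6.4^2 = 9.81 * 40.96 = 401.82.
Q^2 / (g*b^2) = 746.38 / 401.82 = 1.8575.
yc = 1.8575^(1/3) = 1.2293 m.

1.2293


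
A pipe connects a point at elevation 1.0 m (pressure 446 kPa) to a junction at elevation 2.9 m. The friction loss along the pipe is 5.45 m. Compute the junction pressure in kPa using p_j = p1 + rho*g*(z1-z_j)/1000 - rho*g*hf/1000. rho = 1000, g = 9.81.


Junction pressure: p_j = p1 + rho*g*(z1 - z_j)/1000 - rho*g*hf/1000.
Elevation term = 1000*9.81*(1.0 - 2.9)/1000 = -18.639 kPa.
Friction term = 1000*9.81*5.45/1000 = 53.465 kPa.
p_j = 446 + -18.639 - 53.465 = 373.9 kPa.

373.9


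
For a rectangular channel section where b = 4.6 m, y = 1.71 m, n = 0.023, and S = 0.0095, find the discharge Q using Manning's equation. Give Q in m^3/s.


For a rectangular channel, the cross-sectional area A = b * y = 4.6 * 1.71 = 7.87 m^2.
The wetted perimeter P = b + 2y = 4.6 + 2*1.71 = 8.02 m.
Hydraulic radius R = A/P = 7.87/8.02 = 0.9808 m.
Velocity V = (1/n)*R^(2/3)*S^(1/2) = (1/0.023)*0.9808^(2/3)*0.0095^(1/2) = 4.1833 m/s.
Discharge Q = A * V = 7.87 * 4.1833 = 32.906 m^3/s.

32.906


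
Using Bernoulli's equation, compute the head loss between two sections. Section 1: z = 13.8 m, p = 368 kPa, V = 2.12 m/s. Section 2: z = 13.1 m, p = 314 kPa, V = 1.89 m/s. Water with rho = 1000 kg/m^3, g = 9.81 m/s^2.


Total head at each section: H = z + p/(rho*g) + V^2/(2g).
H1 = 13.8 + 368*1000/(1000*9.81) + 2.12^2/(2*9.81)
   = 13.8 + 37.513 + 0.2291
   = 51.542 m.
H2 = 13.1 + 314*1000/(1000*9.81) + 1.89^2/(2*9.81)
   = 13.1 + 32.008 + 0.1821
   = 45.29 m.
h_L = H1 - H2 = 51.542 - 45.29 = 6.252 m.

6.252


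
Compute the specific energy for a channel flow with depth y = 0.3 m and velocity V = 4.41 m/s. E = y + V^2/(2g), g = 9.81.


Specific energy E = y + V^2/(2g).
Velocity head = V^2/(2g) = 4.41^2 / (2*9.81) = 19.4481 / 19.62 = 0.9912 m.
E = 0.3 + 0.9912 = 1.2912 m.

1.2912


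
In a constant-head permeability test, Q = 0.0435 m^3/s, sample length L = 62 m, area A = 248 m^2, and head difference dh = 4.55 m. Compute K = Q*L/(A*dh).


From K = Q*L / (A*dh):
Numerator: Q*L = 0.0435 * 62 = 2.697.
Denominator: A*dh = 248 * 4.55 = 1128.4.
K = 2.697 / 1128.4 = 0.00239 m/s.

0.00239


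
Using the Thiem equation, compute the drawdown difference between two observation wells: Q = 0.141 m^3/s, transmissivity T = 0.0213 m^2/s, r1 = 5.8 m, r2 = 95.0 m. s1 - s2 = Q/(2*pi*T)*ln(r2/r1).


Thiem equation: s1 - s2 = Q/(2*pi*T) * ln(r2/r1).
ln(r2/r1) = ln(95.0/5.8) = 2.796.
Q/(2*pi*T) = 0.141 / (2*pi*0.0213) = 0.141 / 0.1338 = 1.0536.
s1 - s2 = 1.0536 * 2.796 = 2.9458 m.

2.9458


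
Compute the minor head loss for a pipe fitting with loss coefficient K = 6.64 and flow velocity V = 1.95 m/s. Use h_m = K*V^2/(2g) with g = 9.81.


Minor loss formula: h_m = K * V^2/(2g).
V^2 = 1.95^2 = 3.8025.
V^2/(2g) = 3.8025 / 19.62 = 0.1938 m.
h_m = 6.64 * 0.1938 = 1.2869 m.

1.2869


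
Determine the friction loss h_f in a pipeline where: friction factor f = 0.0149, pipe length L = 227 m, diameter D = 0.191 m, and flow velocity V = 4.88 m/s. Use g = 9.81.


Darcy-Weisbach equation: h_f = f * (L/D) * V^2/(2g).
f * L/D = 0.0149 * 227/0.191 = 17.7084.
V^2/(2g) = 4.88^2 / (2*9.81) = 23.8144 / 19.62 = 1.2138 m.
h_f = 17.7084 * 1.2138 = 21.494 m.

21.494


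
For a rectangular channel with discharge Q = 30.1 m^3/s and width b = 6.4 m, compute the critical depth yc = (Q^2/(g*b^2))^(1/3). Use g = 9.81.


Using yc = (Q^2 / (g * b^2))^(1/3):
Q^2 = 30.1^2 = 906.01.
g * b^2 = 9.81 * 6.4^2 = 9.81 * 40.96 = 401.82.
Q^2 / (g*b^2) = 906.01 / 401.82 = 2.2548.
yc = 2.2548^(1/3) = 1.3113 m.

1.3113


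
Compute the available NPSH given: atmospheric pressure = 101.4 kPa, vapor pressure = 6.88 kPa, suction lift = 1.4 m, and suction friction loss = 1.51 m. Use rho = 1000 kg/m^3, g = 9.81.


NPSHa = p_atm/(rho*g) - z_s - hf_s - p_vap/(rho*g).
p_atm/(rho*g) = 101.4*1000 / (1000*9.81) = 10.336 m.
p_vap/(rho*g) = 6.88*1000 / (1000*9.81) = 0.701 m.
NPSHa = 10.336 - 1.4 - 1.51 - 0.701
      = 6.73 m.

6.73


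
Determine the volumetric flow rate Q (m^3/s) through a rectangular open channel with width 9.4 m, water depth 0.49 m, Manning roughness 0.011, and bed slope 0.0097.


For a rectangular channel, the cross-sectional area A = b * y = 9.4 * 0.49 = 4.61 m^2.
The wetted perimeter P = b + 2y = 9.4 + 2*0.49 = 10.38 m.
Hydraulic radius R = A/P = 4.61/10.38 = 0.4437 m.
Velocity V = (1/n)*R^(2/3)*S^(1/2) = (1/0.011)*0.4437^(2/3)*0.0097^(1/2) = 5.2089 m/s.
Discharge Q = A * V = 4.61 * 5.2089 = 23.992 m^3/s.

23.992


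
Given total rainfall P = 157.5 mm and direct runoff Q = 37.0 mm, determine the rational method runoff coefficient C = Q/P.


The runoff coefficient C = runoff depth / rainfall depth.
C = 37.0 / 157.5
  = 0.2349.

0.2349


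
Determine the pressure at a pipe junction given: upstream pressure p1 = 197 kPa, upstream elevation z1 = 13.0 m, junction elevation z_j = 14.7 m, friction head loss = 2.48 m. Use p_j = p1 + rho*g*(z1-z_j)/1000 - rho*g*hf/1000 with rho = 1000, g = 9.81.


Junction pressure: p_j = p1 + rho*g*(z1 - z_j)/1000 - rho*g*hf/1000.
Elevation term = 1000*9.81*(13.0 - 14.7)/1000 = -16.677 kPa.
Friction term = 1000*9.81*2.48/1000 = 24.329 kPa.
p_j = 197 + -16.677 - 24.329 = 155.99 kPa.

155.99


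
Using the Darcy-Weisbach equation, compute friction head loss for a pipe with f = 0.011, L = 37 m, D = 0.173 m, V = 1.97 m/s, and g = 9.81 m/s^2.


Darcy-Weisbach equation: h_f = f * (L/D) * V^2/(2g).
f * L/D = 0.011 * 37/0.173 = 2.3526.
V^2/(2g) = 1.97^2 / (2*9.81) = 3.8809 / 19.62 = 0.1978 m.
h_f = 2.3526 * 0.1978 = 0.465 m.

0.465


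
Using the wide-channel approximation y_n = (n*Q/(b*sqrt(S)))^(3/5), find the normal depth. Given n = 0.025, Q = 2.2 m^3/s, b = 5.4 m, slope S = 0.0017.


We use the wide-channel approximation y_n = (n*Q/(b*sqrt(S)))^(3/5).
sqrt(S) = sqrt(0.0017) = 0.041231.
Numerator: n*Q = 0.025 * 2.2 = 0.055.
Denominator: b*sqrt(S) = 5.4 * 0.041231 = 0.222647.
arg = 0.247.
y_n = 0.247^(3/5) = 0.4322 m.

0.4322


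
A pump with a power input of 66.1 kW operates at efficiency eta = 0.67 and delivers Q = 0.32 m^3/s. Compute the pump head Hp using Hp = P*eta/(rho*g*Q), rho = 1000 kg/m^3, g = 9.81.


Pump head formula: Hp = P * eta / (rho * g * Q).
Numerator: P * eta = 66.1 * 1000 * 0.67 = 44287.0 W.
Denominator: rho * g * Q = 1000 * 9.81 * 0.32 = 3139.2.
Hp = 44287.0 / 3139.2 = 14.11 m.

14.11


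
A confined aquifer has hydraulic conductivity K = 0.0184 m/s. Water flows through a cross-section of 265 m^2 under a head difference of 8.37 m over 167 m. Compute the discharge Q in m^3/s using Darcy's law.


Darcy's law: Q = K * A * i, where i = dh/L.
Hydraulic gradient i = 8.37 / 167 = 0.05012.
Q = 0.0184 * 265 * 0.05012
  = 0.2444 m^3/s.

0.2444


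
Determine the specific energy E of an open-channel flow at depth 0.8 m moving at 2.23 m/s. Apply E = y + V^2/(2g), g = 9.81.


Specific energy E = y + V^2/(2g).
Velocity head = V^2/(2g) = 2.23^2 / (2*9.81) = 4.9729 / 19.62 = 0.2535 m.
E = 0.8 + 0.2535 = 1.0535 m.

1.0535


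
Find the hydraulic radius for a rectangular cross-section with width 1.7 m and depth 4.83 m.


For a rectangular section:
Flow area A = b * y = 1.7 * 4.83 = 8.21 m^2.
Wetted perimeter P = b + 2y = 1.7 + 2*4.83 = 11.36 m.
Hydraulic radius R = A/P = 8.21 / 11.36 = 0.7228 m.

0.7228


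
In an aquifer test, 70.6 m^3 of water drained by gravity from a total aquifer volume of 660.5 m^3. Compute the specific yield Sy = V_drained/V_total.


Specific yield Sy = Volume drained / Total volume.
Sy = 70.6 / 660.5
   = 0.1069.

0.1069


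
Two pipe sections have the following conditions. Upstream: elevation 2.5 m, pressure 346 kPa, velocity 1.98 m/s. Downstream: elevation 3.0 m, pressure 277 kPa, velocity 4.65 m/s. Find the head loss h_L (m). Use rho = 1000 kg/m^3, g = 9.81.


Total head at each section: H = z + p/(rho*g) + V^2/(2g).
H1 = 2.5 + 346*1000/(1000*9.81) + 1.98^2/(2*9.81)
   = 2.5 + 35.27 + 0.1998
   = 37.97 m.
H2 = 3.0 + 277*1000/(1000*9.81) + 4.65^2/(2*9.81)
   = 3.0 + 28.236 + 1.1021
   = 32.339 m.
h_L = H1 - H2 = 37.97 - 32.339 = 5.631 m.

5.631


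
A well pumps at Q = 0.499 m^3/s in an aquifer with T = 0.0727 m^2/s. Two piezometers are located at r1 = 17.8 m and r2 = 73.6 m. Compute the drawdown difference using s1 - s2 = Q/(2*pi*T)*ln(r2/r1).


Thiem equation: s1 - s2 = Q/(2*pi*T) * ln(r2/r1).
ln(r2/r1) = ln(73.6/17.8) = 1.4194.
Q/(2*pi*T) = 0.499 / (2*pi*0.0727) = 0.499 / 0.4568 = 1.0924.
s1 - s2 = 1.0924 * 1.4194 = 1.5506 m.

1.5506


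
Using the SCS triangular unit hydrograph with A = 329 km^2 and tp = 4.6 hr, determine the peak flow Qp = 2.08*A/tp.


SCS formula: Qp = 2.08 * A / tp.
Qp = 2.08 * 329 / 4.6
   = 684.32 / 4.6
   = 148.77 m^3/s per cm.

148.77


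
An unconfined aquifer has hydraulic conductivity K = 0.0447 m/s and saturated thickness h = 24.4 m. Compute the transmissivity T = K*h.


Transmissivity is defined as T = K * h.
T = 0.0447 * 24.4
  = 1.0907 m^2/s.

1.0907


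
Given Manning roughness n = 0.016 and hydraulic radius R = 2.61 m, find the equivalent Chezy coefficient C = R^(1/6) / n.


The Chezy coefficient relates to Manning's n through C = R^(1/6) / n.
R^(1/6) = 2.61^(1/6) = 1.173384.
C = 1.173384 / 0.016 = 73.34 m^(1/2)/s.

73.34


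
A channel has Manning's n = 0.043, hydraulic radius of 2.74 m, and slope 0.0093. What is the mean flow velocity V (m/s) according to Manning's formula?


Manning's equation gives V = (1/n) * R^(2/3) * S^(1/2).
First, compute R^(2/3) = 2.74^(2/3) = 1.9581.
Next, S^(1/2) = 0.0093^(1/2) = 0.096437.
Then 1/n = 1/0.043 = 23.26.
V = 23.26 * 1.9581 * 0.096437 = 4.3914 m/s.

4.3914


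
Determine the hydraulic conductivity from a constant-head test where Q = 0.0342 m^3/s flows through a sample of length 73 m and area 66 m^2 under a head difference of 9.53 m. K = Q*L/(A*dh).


From K = Q*L / (A*dh):
Numerator: Q*L = 0.0342 * 73 = 2.4966.
Denominator: A*dh = 66 * 9.53 = 628.98.
K = 2.4966 / 628.98 = 0.003969 m/s.

0.003969


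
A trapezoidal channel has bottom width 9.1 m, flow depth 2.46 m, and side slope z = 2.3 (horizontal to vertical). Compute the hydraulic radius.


For a trapezoidal section with side slope z:
A = (b + z*y)*y = (9.1 + 2.3*2.46)*2.46 = 36.305 m^2.
P = b + 2*y*sqrt(1 + z^2) = 9.1 + 2*2.46*sqrt(1 + 2.3^2) = 21.439 m.
R = A/P = 36.305 / 21.439 = 1.6934 m.

1.6934


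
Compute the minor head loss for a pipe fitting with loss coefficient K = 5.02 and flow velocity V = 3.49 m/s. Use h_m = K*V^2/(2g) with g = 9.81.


Minor loss formula: h_m = K * V^2/(2g).
V^2 = 3.49^2 = 12.1801.
V^2/(2g) = 12.1801 / 19.62 = 0.6208 m.
h_m = 5.02 * 0.6208 = 3.1164 m.

3.1164


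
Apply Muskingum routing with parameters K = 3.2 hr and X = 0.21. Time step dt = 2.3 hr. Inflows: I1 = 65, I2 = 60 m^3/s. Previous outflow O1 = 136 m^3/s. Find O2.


Muskingum coefficients:
denom = 2*K*(1-X) + dt = 2*3.2*(1-0.21) + 2.3 = 7.356.
C0 = (dt - 2*K*X)/denom = (2.3 - 2*3.2*0.21)/7.356 = 0.13.
C1 = (dt + 2*K*X)/denom = (2.3 + 2*3.2*0.21)/7.356 = 0.4954.
C2 = (2*K*(1-X) - dt)/denom = 0.3747.
O2 = C0*I2 + C1*I1 + C2*O1
   = 0.13*60 + 0.4954*65 + 0.3747*136
   = 90.95 m^3/s.

90.95


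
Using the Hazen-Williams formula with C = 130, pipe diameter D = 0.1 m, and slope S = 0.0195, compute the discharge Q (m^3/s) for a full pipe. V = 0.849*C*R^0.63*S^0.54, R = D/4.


For a full circular pipe, R = D/4 = 0.1/4 = 0.025 m.
V = 0.849 * 130 * 0.025^0.63 * 0.0195^0.54
  = 0.849 * 130 * 0.097882 * 0.119294
  = 1.2888 m/s.
Pipe area A = pi*D^2/4 = pi*0.1^2/4 = 0.0079 m^2.
Q = A * V = 0.0079 * 1.2888 = 0.0101 m^3/s.

0.0101


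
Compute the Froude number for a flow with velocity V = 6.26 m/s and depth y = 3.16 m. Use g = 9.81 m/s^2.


The Froude number is defined as Fr = V / sqrt(g*y).
g*y = 9.81 * 3.16 = 30.9996.
sqrt(g*y) = sqrt(30.9996) = 5.5677.
Fr = 6.26 / 5.5677 = 1.1243.

1.1243


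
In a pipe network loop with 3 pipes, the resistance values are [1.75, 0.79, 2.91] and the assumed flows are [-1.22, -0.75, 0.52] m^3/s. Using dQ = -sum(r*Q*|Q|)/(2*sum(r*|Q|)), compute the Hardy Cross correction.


Numerator terms (r*Q*|Q|): 1.75*-1.22*|-1.22| = -2.6047; 0.79*-0.75*|-0.75| = -0.4444; 2.91*0.52*|0.52| = 0.7869.
Sum of numerator = -2.2622.
Denominator terms (r*|Q|): 1.75*|-1.22| = 2.135; 0.79*|-0.75| = 0.5925; 2.91*|0.52| = 1.5132.
2 * sum of denominator = 2 * 4.2407 = 8.4814.
dQ = --2.2622 / 8.4814 = 0.2667 m^3/s.

0.2667


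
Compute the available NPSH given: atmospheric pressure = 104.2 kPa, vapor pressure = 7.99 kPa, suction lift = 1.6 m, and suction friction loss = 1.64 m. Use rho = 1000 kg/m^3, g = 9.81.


NPSHa = p_atm/(rho*g) - z_s - hf_s - p_vap/(rho*g).
p_atm/(rho*g) = 104.2*1000 / (1000*9.81) = 10.622 m.
p_vap/(rho*g) = 7.99*1000 / (1000*9.81) = 0.814 m.
NPSHa = 10.622 - 1.6 - 1.64 - 0.814
      = 6.57 m.

6.57


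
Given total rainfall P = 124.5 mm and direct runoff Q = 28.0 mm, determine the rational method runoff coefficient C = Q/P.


The runoff coefficient C = runoff depth / rainfall depth.
C = 28.0 / 124.5
  = 0.2249.

0.2249


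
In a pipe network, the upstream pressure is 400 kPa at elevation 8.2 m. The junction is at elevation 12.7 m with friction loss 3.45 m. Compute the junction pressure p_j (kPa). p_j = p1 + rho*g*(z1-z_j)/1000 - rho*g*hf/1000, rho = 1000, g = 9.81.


Junction pressure: p_j = p1 + rho*g*(z1 - z_j)/1000 - rho*g*hf/1000.
Elevation term = 1000*9.81*(8.2 - 12.7)/1000 = -44.145 kPa.
Friction term = 1000*9.81*3.45/1000 = 33.844 kPa.
p_j = 400 + -44.145 - 33.844 = 322.01 kPa.

322.01


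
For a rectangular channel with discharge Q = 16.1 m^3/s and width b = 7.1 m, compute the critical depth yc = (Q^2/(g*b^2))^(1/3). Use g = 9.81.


Using yc = (Q^2 / (g * b^2))^(1/3):
Q^2 = 16.1^2 = 259.21.
g * b^2 = 9.81 * 7.1^2 = 9.81 * 50.41 = 494.52.
Q^2 / (g*b^2) = 259.21 / 494.52 = 0.5242.
yc = 0.5242^(1/3) = 0.8063 m.

0.8063


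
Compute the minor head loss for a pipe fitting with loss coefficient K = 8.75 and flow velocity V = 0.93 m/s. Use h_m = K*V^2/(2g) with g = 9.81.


Minor loss formula: h_m = K * V^2/(2g).
V^2 = 0.93^2 = 0.8649.
V^2/(2g) = 0.8649 / 19.62 = 0.0441 m.
h_m = 8.75 * 0.0441 = 0.3857 m.

0.3857


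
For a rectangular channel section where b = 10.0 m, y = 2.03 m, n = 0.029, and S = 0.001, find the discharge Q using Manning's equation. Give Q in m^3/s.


For a rectangular channel, the cross-sectional area A = b * y = 10.0 * 2.03 = 20.3 m^2.
The wetted perimeter P = b + 2y = 10.0 + 2*2.03 = 14.06 m.
Hydraulic radius R = A/P = 20.3/14.06 = 1.4438 m.
Velocity V = (1/n)*R^(2/3)*S^(1/2) = (1/0.029)*1.4438^(2/3)*0.001^(1/2) = 1.393 m/s.
Discharge Q = A * V = 20.3 * 1.393 = 28.277 m^3/s.

28.277
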